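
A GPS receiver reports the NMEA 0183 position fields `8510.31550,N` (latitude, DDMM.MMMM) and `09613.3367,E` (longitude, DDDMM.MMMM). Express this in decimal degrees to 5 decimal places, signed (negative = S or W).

Lat: degrees = first 2 digits = 85, minutes = 10.3155; 85 + 10.3155/60 = 85.171925
N ⇒ keep positive
Lon: split at 3 digits → 096° and 13.3367′; 96 + 13.3367/60 = 96.222278
E → positive

85.17193, 96.22228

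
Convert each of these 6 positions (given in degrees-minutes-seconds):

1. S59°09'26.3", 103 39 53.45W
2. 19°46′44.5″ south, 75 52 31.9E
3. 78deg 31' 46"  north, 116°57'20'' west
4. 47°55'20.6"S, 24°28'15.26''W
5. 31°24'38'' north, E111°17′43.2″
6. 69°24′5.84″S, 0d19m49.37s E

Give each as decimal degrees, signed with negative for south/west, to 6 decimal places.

Point 1:
  φ: 9′ + 26.3″ = 9.43833′; 59 + 9.43833/60 = 59.1573056
  S ⇒ negate
  λ: 103 + 39/60 + 53.45/3600 = 103.6648472
  W → negative
Point 2:
  Lat: 19 + 46/60 + 44.5/3600 = 19.7790278
  hemisphere S, so the sign is −
  Lon: 75° + 52/60 + 31.9/3600 = 75 + 0.866667 + 0.008861 = 75.8755278
  E ⇒ keep positive
Point 3:
  φ: 78 + 31/60 + 46/3600 = 78.5294444
  N ⇒ keep positive
  Longitude: 116 + 57/60 + 20/3600 = 116.9555556
  hemisphere W, so the sign is −
Point 4:
  Latitude: 55′ + 20.6″ = 55.34333′; 47 + 55.34333/60 = 47.9223889
  S → negative
  λ: 24 + 28/60 + 15.26/3600 = 24.4709056
  W ⇒ negate
Point 5:
  φ: 31 + 24/60 + 38/3600 = 31.4105556
  N ⇒ keep positive
  Lon: 111° + 17/60 + 43.2/3600 = 111 + 0.283333 + 0.012000 = 111.2953333
  E ⇒ keep positive
Point 6:
  Latitude: 69 + 24/60 + 5.84/3600 = 69.4016222
  hemisphere S, so the sign is −
  λ: 19′ + 49.37″ = 19.82283′; 0 + 19.82283/60 = 0.3303806
  E → positive

1. -59.157306, -103.664847
2. -19.779028, 75.875528
3. 78.529444, -116.955556
4. -47.922389, -24.470906
5. 31.410556, 111.295333
6. -69.401622, 0.330381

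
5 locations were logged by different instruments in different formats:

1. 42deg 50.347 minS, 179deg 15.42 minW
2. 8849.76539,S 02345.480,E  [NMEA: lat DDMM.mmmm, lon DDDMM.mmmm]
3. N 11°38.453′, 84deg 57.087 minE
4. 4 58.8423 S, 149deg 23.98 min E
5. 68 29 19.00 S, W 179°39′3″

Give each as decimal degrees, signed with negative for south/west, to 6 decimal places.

Point 1:
  φ: 50.347′ = 0.839117°; total 42.8391167
  S ⇒ negate
  λ: 15.42′ = 0.257000°; total 179.2570000
  W → negative
Point 2:
  Latitude: split at 2 digits → 88° and 49.76539′; 88 + 49.76539/60 = 88.8294232
  hemisphere S, so the sign is −
  λ: degrees = first 3 digits = 23, minutes = 45.48; 23 + 45.48/60 = 23.7580000
  E → positive
Point 3:
  φ: 38.453′ = 0.640883°; total 11.6408833
  N → positive
  Longitude: 57.087′ = 0.951450°; total 84.9514500
  E ⇒ keep positive
Point 4:
  φ: 4 + 58.8423/60 = 4.9807050
  S → negative
  Lon: 149 + 23.98/60 = 149.3996667
  E ⇒ keep positive
Point 5:
  φ: 68 + 29/60 + 19/3600 = 68.4886111
  S → negative
  λ: 39′ + 3″ = 39.05000′; 179 + 39.05000/60 = 179.6508333
  W → negative

1. -42.839117, -179.257000
2. -88.829423, 23.758000
3. 11.640883, 84.951450
4. -4.980705, 149.399667
5. -68.488611, -179.650833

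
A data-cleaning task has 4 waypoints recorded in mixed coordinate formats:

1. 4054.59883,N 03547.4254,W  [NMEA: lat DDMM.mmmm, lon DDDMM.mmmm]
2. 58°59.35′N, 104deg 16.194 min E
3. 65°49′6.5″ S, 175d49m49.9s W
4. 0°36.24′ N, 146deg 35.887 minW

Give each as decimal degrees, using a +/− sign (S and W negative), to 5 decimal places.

1. 40.90998, -35.79042
2. 58.98917, 104.26990
3. -65.81847, -175.83053
4. 0.60400, -146.59812

Point 1:
  Latitude: degrees = first 2 digits = 40, minutes = 54.59883; 40 + 54.59883/60 = 40.909981
  N → positive
  Lon: degrees = first 3 digits = 35, minutes = 47.4254; 35 + 47.4254/60 = 35.790423
  hemisphere W, so the sign is −
Point 2:
  Latitude: 59.35′ = 0.989167°; total 58.989167
  N → positive
  λ: 16.194′ = 0.269900°; total 104.269900
  E ⇒ keep positive
Point 3:
  φ: 65 + 49/60 + 6.5/3600 = 65.818472
  S → negative
  Longitude: 49′ + 49.9″ = 49.83167′; 175 + 49.83167/60 = 175.830528
  W → negative
Point 4:
  Lat: 36.24′ = 0.604000°; total 0.604000
  N → positive
  Lon: 146 + 35.887/60 = 146.598117
  W ⇒ negate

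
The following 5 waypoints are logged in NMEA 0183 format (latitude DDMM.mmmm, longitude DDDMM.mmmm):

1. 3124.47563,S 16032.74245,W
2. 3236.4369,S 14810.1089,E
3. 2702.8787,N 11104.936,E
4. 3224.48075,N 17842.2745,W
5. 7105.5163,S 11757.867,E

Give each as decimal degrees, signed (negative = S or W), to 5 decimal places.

Point 1:
  Latitude: split at 2 digits → 31° and 24.47563′; 31 + 24.47563/60 = 31.407927
  S ⇒ negate
  Longitude: degrees = first 3 digits = 160, minutes = 32.74245; 160 + 32.74245/60 = 160.545708
  hemisphere W, so the sign is −
Point 2:
  φ: split at 2 digits → 32° and 36.4369′; 32 + 36.4369/60 = 32.607282
  S ⇒ negate
  Lon: split at 3 digits → 148° and 10.1089′; 148 + 10.1089/60 = 148.168482
  E → positive
Point 3:
  Lat: degrees = first 2 digits = 27, minutes = 2.8787; 27 + 2.8787/60 = 27.047978
  N → positive
  Lon: split at 3 digits → 111° and 4.936′; 111 + 4.936/60 = 111.082267
  E → positive
Point 4:
  φ: split at 2 digits → 32° and 24.48075′; 32 + 24.48075/60 = 32.408013
  N → positive
  Longitude: degrees = first 3 digits = 178, minutes = 42.2745; 178 + 42.2745/60 = 178.704575
  hemisphere W, so the sign is −
Point 5:
  Latitude: degrees = first 2 digits = 71, minutes = 5.5163; 71 + 5.5163/60 = 71.091938
  S → negative
  Longitude: degrees = first 3 digits = 117, minutes = 57.867; 117 + 57.867/60 = 117.964450
  E ⇒ keep positive

1. -31.40793, -160.54571
2. -32.60728, 148.16848
3. 27.04798, 111.08227
4. 32.40801, -178.70458
5. -71.09194, 117.96445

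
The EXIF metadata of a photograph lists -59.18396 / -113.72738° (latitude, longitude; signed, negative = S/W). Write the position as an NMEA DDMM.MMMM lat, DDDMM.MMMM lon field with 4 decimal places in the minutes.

5911.0376,S / 11343.6428,W

Latitude is negative → S; |value| = 59.183960
Latitude: fractional part 0.183960 → 11.037600 minutes
Longitude is negative → W; |value| = 113.727380
Lon: 113° + 0.727380 × 60 = 113° 43.642800′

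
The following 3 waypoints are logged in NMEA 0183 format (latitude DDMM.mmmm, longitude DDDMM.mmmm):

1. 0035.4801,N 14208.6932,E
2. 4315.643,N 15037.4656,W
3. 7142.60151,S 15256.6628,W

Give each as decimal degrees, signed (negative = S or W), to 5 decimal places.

1. 0.59134, 142.14489
2. 43.26072, -150.62443
3. -71.71003, -152.94438

Point 1:
  φ: degrees = first 2 digits = 0, minutes = 35.4801; 0 + 35.4801/60 = 0.591335
  N → positive
  λ: degrees = first 3 digits = 142, minutes = 8.6932; 142 + 8.6932/60 = 142.144887
  E ⇒ keep positive
Point 2:
  Latitude: degrees = first 2 digits = 43, minutes = 15.643; 43 + 15.643/60 = 43.260717
  N → positive
  Longitude: degrees = first 3 digits = 150, minutes = 37.4656; 150 + 37.4656/60 = 150.624427
  W → negative
Point 3:
  φ: split at 2 digits → 71° and 42.60151′; 71 + 42.60151/60 = 71.710025
  S → negative
  Lon: split at 3 digits → 152° and 56.6628′; 152 + 56.6628/60 = 152.944380
  W → negative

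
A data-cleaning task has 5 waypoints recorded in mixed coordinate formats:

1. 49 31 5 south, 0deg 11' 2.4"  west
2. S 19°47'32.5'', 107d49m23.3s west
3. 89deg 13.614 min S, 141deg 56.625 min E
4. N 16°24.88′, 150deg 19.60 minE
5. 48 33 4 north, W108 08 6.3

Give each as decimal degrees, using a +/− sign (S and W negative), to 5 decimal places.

Point 1:
  Lat: 49 + 31/60 + 5/3600 = 49.518056
  S → negative
  Lon: 0 + 11/60 + 2.4/3600 = 0.184000
  W ⇒ negate
Point 2:
  Lat: 47′ + 32.5″ = 47.54167′; 19 + 47.54167/60 = 19.792361
  hemisphere S, so the sign is −
  Lon: 107° + 49/60 + 23.3/3600 = 107 + 0.816667 + 0.006472 = 107.823139
  W → negative
Point 3:
  Latitude: 89 + 13.614/60 = 89.226900
  S → negative
  λ: 141 + 56.625/60 = 141.943750
  E ⇒ keep positive
Point 4:
  Latitude: 16 + 24.88/60 = 16.414667
  N ⇒ keep positive
  Longitude: 19.6′ = 0.326667°; total 150.326667
  E → positive
Point 5:
  Lat: 48 + 33/60 + 4/3600 = 48.551111
  N → positive
  Lon: 108 + 8/60 + 6.3/3600 = 108.135083
  W → negative

1. -49.51806, -0.18400
2. -19.79236, -107.82314
3. -89.22690, 141.94375
4. 16.41467, 150.32667
5. 48.55111, -108.13508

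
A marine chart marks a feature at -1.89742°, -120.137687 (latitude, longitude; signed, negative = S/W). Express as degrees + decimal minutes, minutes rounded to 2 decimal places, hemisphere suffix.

Latitude is negative → S; |value| = 1.897420
Lat: minutes = (1.897420 − 1) × 60 = 53.8452
Longitude is negative → W; |value| = 120.137687
λ: 120° + 0.137687 × 60 = 120° 8.2612′

1° 53.85′ S, 120° 8.26′ W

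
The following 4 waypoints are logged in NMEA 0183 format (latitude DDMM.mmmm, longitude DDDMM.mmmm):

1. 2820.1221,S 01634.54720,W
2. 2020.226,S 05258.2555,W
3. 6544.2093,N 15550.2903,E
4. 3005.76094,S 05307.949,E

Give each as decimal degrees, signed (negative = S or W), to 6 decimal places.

Point 1:
  Lat: split at 2 digits → 28° and 20.1221′; 28 + 20.1221/60 = 28.3353683
  S → negative
  λ: degrees = first 3 digits = 16, minutes = 34.5472; 16 + 34.5472/60 = 16.5757867
  W ⇒ negate
Point 2:
  φ: split at 2 digits → 20° and 20.226′; 20 + 20.226/60 = 20.3371000
  S ⇒ negate
  Longitude: split at 3 digits → 052° and 58.2555′; 52 + 58.2555/60 = 52.9709250
  W → negative
Point 3:
  φ: split at 2 digits → 65° and 44.2093′; 65 + 44.2093/60 = 65.7368217
  N → positive
  λ: split at 3 digits → 155° and 50.2903′; 155 + 50.2903/60 = 155.8381717
  E ⇒ keep positive
Point 4:
  φ: split at 2 digits → 30° and 5.76094′; 30 + 5.76094/60 = 30.0960157
  hemisphere S, so the sign is −
  Longitude: split at 3 digits → 053° and 7.949′; 53 + 7.949/60 = 53.1324833
  E ⇒ keep positive

1. -28.335368, -16.575787
2. -20.337100, -52.970925
3. 65.736822, 155.838172
4. -30.096016, 53.132483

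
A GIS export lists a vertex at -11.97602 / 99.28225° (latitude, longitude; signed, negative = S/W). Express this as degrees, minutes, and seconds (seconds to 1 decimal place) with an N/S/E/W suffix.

Latitude is negative → S; |value| = 11.976020
Latitude: 0.976020 × 60 = 58.56120′ → 58′, remainder × 60 = 33.672″
λ: 0.282250° → 16.93500′; 0.93500 × 60 = 56.100″

11°58′33.7″ S, 99°16′56.1″ E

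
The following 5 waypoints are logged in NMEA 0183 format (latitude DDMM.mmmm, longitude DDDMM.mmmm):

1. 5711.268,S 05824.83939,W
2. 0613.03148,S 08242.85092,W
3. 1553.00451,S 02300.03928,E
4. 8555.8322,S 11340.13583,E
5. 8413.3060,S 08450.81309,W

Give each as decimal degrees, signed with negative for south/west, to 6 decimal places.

1. -57.187800, -58.413990
2. -6.217191, -82.714182
3. -15.883409, 23.000655
4. -85.930537, 113.668931
5. -84.221767, -84.846885

Point 1:
  φ: split at 2 digits → 57° and 11.268′; 57 + 11.268/60 = 57.1878000
  S ⇒ negate
  λ: degrees = first 3 digits = 58, minutes = 24.83939; 58 + 24.83939/60 = 58.4139898
  hemisphere W, so the sign is −
Point 2:
  φ: split at 2 digits → 06° and 13.03148′; 6 + 13.03148/60 = 6.2171913
  hemisphere S, so the sign is −
  Lon: degrees = first 3 digits = 82, minutes = 42.85092; 82 + 42.85092/60 = 82.7141820
  W → negative
Point 3:
  Lat: degrees = first 2 digits = 15, minutes = 53.00451; 15 + 53.00451/60 = 15.8834085
  S → negative
  λ: degrees = first 3 digits = 23, minutes = 0.03928; 23 + 0.03928/60 = 23.0006547
  E ⇒ keep positive
Point 4:
  Lat: split at 2 digits → 85° and 55.8322′; 85 + 55.8322/60 = 85.9305367
  S → negative
  λ: split at 3 digits → 113° and 40.13583′; 113 + 40.13583/60 = 113.6689305
  E → positive
Point 5:
  φ: split at 2 digits → 84° and 13.306′; 84 + 13.306/60 = 84.2217667
  S ⇒ negate
  λ: degrees = first 3 digits = 84, minutes = 50.81309; 84 + 50.81309/60 = 84.8468848
  hemisphere W, so the sign is −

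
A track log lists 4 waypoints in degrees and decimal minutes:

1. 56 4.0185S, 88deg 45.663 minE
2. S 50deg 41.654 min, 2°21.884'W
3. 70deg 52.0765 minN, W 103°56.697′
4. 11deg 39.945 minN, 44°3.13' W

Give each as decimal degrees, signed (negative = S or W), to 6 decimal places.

1. -56.066975, 88.761050
2. -50.694233, -2.364733
3. 70.867942, -103.944950
4. 11.665750, -44.052167

Point 1:
  Latitude: 4.0185′ = 0.066975°; total 56.0669750
  hemisphere S, so the sign is −
  λ: 88 + 45.663/60 = 88.7610500
  E ⇒ keep positive
Point 2:
  Latitude: 50 + 41.654/60 = 50.6942333
  S → negative
  Lon: 2 + 21.884/60 = 2.3647333
  hemisphere W, so the sign is −
Point 3:
  φ: 70 + 52.0765/60 = 70.8679417
  N → positive
  λ: 103 + 56.697/60 = 103.9449500
  W ⇒ negate
Point 4:
  Latitude: 11 + 39.945/60 = 11.6657500
  N → positive
  Lon: 44 + 3.13/60 = 44.0521667
  hemisphere W, so the sign is −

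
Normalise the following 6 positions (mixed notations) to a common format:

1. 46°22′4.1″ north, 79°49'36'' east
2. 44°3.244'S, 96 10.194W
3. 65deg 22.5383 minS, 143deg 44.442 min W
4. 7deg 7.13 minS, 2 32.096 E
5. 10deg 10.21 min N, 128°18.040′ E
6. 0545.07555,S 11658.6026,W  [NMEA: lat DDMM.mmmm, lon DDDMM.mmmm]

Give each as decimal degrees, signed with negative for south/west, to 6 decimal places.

Point 1:
  φ: 46 + 22/60 + 4.1/3600 = 46.3678056
  N ⇒ keep positive
  Lon: 79° + 49/60 + 36/3600 = 79 + 0.816667 + 0.010000 = 79.8266667
  E → positive
Point 2:
  Lat: 3.244′ = 0.054067°; total 44.0540667
  S → negative
  Lon: 96 + 10.194/60 = 96.1699000
  W ⇒ negate
Point 3:
  Latitude: 65 + 22.5383/60 = 65.3756383
  S ⇒ negate
  Longitude: 143 + 44.442/60 = 143.7407000
  W ⇒ negate
Point 4:
  φ: 7.13′ = 0.118833°; total 7.1188333
  hemisphere S, so the sign is −
  Lon: 2 + 32.096/60 = 2.5349333
  E ⇒ keep positive
Point 5:
  φ: 10 + 10.21/60 = 10.1701667
  N ⇒ keep positive
  λ: 128 + 18.04/60 = 128.3006667
  E ⇒ keep positive
Point 6:
  Latitude: split at 2 digits → 05° and 45.07555′; 5 + 45.07555/60 = 5.7512592
  hemisphere S, so the sign is −
  Lon: split at 3 digits → 116° and 58.6026′; 116 + 58.6026/60 = 116.9767100
  W → negative

1. 46.367806, 79.826667
2. -44.054067, -96.169900
3. -65.375638, -143.740700
4. -7.118833, 2.534933
5. 10.170167, 128.300667
6. -5.751259, -116.976710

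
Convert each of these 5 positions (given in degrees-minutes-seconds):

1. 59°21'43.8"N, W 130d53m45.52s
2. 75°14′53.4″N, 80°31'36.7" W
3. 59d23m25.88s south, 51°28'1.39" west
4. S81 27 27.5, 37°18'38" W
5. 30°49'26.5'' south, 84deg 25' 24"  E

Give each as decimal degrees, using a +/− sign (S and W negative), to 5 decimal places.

1. 59.36217, -130.89598
2. 75.24817, -80.52686
3. -59.39052, -51.46705
4. -81.45764, -37.31056
5. -30.82403, 84.42333

Point 1:
  Lat: 59° + 21/60 + 43.8/3600 = 59 + 0.350000 + 0.012167 = 59.362167
  N → positive
  Lon: 130° + 53/60 + 45.52/3600 = 130 + 0.883333 + 0.012644 = 130.895978
  W → negative
Point 2:
  Lat: 75 + 14/60 + 53.4/3600 = 75.248167
  N → positive
  Longitude: 80° + 31/60 + 36.7/3600 = 80 + 0.516667 + 0.010194 = 80.526861
  hemisphere W, so the sign is −
Point 3:
  Latitude: 59 + 23/60 + 25.88/3600 = 59.390522
  hemisphere S, so the sign is −
  Longitude: 51° + 28/60 + 1.39/3600 = 51 + 0.466667 + 0.000386 = 51.467053
  W ⇒ negate
Point 4:
  Lat: 27′ + 27.5″ = 27.45833′; 81 + 27.45833/60 = 81.457639
  hemisphere S, so the sign is −
  λ: 37° + 18/60 + 38/3600 = 37 + 0.300000 + 0.010556 = 37.310556
  W → negative
Point 5:
  Lat: 30° + 49/60 + 26.5/3600 = 30 + 0.816667 + 0.007361 = 30.824028
  S → negative
  λ: 84 + 25/60 + 24/3600 = 84.423333
  E → positive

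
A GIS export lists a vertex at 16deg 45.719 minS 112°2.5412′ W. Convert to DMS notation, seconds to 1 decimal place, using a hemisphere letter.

Latitude: 45.71900′ → 45′ and 0.71900 × 60 = 43.140″
Longitude: 2.54120′ → 2′ and 0.54120 × 60 = 32.472″

16°45′43.1″ S, 112°02′32.5″ W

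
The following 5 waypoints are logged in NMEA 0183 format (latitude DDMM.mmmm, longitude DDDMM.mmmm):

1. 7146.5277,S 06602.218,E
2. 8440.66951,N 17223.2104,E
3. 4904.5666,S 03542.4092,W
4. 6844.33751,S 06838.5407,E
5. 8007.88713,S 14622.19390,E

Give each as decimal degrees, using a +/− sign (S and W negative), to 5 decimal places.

1. -71.77546, 66.03697
2. 84.67783, 172.38684
3. -49.07611, -35.70682
4. -68.73896, 68.64235
5. -80.13145, 146.36990

Point 1:
  Lat: degrees = first 2 digits = 71, minutes = 46.5277; 71 + 46.5277/60 = 71.775462
  S → negative
  Lon: split at 3 digits → 066° and 2.218′; 66 + 2.218/60 = 66.036967
  E → positive
Point 2:
  φ: split at 2 digits → 84° and 40.66951′; 84 + 40.66951/60 = 84.677825
  N ⇒ keep positive
  Longitude: degrees = first 3 digits = 172, minutes = 23.2104; 172 + 23.2104/60 = 172.386840
  E ⇒ keep positive
Point 3:
  φ: split at 2 digits → 49° and 4.5666′; 49 + 4.5666/60 = 49.076110
  S ⇒ negate
  Longitude: split at 3 digits → 035° and 42.4092′; 35 + 42.4092/60 = 35.706820
  hemisphere W, so the sign is −
Point 4:
  φ: split at 2 digits → 68° and 44.33751′; 68 + 44.33751/60 = 68.738959
  S → negative
  Longitude: degrees = first 3 digits = 68, minutes = 38.5407; 68 + 38.5407/60 = 68.642345
  E ⇒ keep positive
Point 5:
  φ: split at 2 digits → 80° and 7.88713′; 80 + 7.88713/60 = 80.131452
  hemisphere S, so the sign is −
  Lon: split at 3 digits → 146° and 22.1939′; 146 + 22.1939/60 = 146.369898
  E → positive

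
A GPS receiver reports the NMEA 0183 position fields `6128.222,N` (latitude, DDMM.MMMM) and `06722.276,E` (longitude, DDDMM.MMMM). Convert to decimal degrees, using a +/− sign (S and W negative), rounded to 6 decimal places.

61.470367, 67.371267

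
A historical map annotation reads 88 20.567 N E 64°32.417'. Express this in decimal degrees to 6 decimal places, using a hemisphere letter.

Latitude: 20.567′ = 0.342783°; total 88.3427833
Longitude: 64 + 32.417/60 = 64.5402833

88.342783° N, 64.540283° E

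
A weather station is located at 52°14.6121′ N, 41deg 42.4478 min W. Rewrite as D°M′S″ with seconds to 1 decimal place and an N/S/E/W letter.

Latitude: 14.61210′ → 14′ and 0.61210 × 60 = 36.726″
Lon: 42.44780′ → 42′ and 0.44780 × 60 = 26.868″

52°14′36.7″ N, 41°42′26.9″ W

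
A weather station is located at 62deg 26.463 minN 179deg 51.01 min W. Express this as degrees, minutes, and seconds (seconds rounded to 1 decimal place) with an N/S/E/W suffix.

62°26′27.8″ N, 179°51′0.6″ W

Lat: 26.46300′ → 26′ and 0.46300 × 60 = 27.780″
Lon: 51.01000′ → 51′ and 0.01000 × 60 = 0.600″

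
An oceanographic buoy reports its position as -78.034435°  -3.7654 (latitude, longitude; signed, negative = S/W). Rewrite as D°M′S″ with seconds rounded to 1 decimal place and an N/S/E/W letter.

78°02′4.0″ S, 3°45′55.4″ W

Latitude is negative → S; |value| = 78.034435
Latitude: 0.034435° → 2.06610′; 0.06610 × 60 = 3.966″
Longitude is negative → W; |value| = 3.765400
Lon: 0.765400 × 60 = 45.92400′ → 45′, remainder × 60 = 55.440″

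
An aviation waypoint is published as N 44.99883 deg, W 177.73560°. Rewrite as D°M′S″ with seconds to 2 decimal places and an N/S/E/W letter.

Lat: 0.998830 × 60 = 59.92980′ → 59′, remainder × 60 = 55.7880″
Longitude: 0.735600 × 60 = 44.13600′ → 44′, remainder × 60 = 8.1600″

44°59′55.79″ N, 177°44′8.16″ W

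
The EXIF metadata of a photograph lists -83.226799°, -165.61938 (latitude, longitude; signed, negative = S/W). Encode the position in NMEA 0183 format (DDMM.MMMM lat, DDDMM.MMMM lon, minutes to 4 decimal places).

Latitude is negative → S; |value| = 83.226799
Lat: 83° + 0.226799 × 60 = 83° 13.607940′
Longitude is negative → W; |value| = 165.619380
λ: minutes = (165.619380 − 165) × 60 = 37.162800

8313.6079,S / 16537.1628,W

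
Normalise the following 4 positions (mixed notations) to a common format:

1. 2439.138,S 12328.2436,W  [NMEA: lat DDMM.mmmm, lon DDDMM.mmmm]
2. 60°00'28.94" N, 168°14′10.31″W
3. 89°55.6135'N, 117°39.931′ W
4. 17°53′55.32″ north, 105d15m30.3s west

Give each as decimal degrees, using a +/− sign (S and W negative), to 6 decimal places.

1. -24.652300, -123.470727
2. 60.008039, -168.236197
3. 89.926892, -117.665517
4. 17.898700, -105.258417

Point 1:
  φ: degrees = first 2 digits = 24, minutes = 39.138; 24 + 39.138/60 = 24.6523000
  S → negative
  λ: split at 3 digits → 123° and 28.2436′; 123 + 28.2436/60 = 123.4707267
  W → negative
Point 2:
  φ: 0′ + 28.94″ = 0.48233′; 60 + 0.48233/60 = 60.0080389
  N → positive
  λ: 168 + 14/60 + 10.31/3600 = 168.2361972
  W → negative
Point 3:
  Lat: 89 + 55.6135/60 = 89.9268917
  N → positive
  λ: 117 + 39.931/60 = 117.6655167
  W ⇒ negate
Point 4:
  Latitude: 17 + 53/60 + 55.32/3600 = 17.8987000
  N → positive
  λ: 15′ + 30.3″ = 15.50500′; 105 + 15.50500/60 = 105.2584167
  W ⇒ negate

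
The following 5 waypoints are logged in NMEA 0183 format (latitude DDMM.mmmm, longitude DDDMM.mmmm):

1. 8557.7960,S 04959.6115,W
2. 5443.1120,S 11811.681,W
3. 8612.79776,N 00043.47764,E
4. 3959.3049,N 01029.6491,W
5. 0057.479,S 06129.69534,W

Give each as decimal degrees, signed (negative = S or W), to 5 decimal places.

1. -85.96327, -49.99353
2. -54.71853, -118.19468
3. 86.21330, 0.72463
4. 39.98842, -10.49415
5. -0.95798, -61.49492

Point 1:
  Latitude: split at 2 digits → 85° and 57.796′; 85 + 57.796/60 = 85.963267
  S ⇒ negate
  Lon: split at 3 digits → 049° and 59.6115′; 49 + 59.6115/60 = 49.993525
  W → negative
Point 2:
  Latitude: split at 2 digits → 54° and 43.112′; 54 + 43.112/60 = 54.718533
  hemisphere S, so the sign is −
  Longitude: split at 3 digits → 118° and 11.681′; 118 + 11.681/60 = 118.194683
  hemisphere W, so the sign is −
Point 3:
  Lat: degrees = first 2 digits = 86, minutes = 12.79776; 86 + 12.79776/60 = 86.213296
  N → positive
  λ: degrees = first 3 digits = 0, minutes = 43.47764; 0 + 43.47764/60 = 0.724627
  E ⇒ keep positive
Point 4:
  φ: split at 2 digits → 39° and 59.3049′; 39 + 59.3049/60 = 39.988415
  N → positive
  Lon: degrees = first 3 digits = 10, minutes = 29.6491; 10 + 29.6491/60 = 10.494152
  W ⇒ negate
Point 5:
  φ: degrees = first 2 digits = 0, minutes = 57.479; 0 + 57.479/60 = 0.957983
  S ⇒ negate
  Longitude: split at 3 digits → 061° and 29.69534′; 61 + 29.69534/60 = 61.494922
  hemisphere W, so the sign is −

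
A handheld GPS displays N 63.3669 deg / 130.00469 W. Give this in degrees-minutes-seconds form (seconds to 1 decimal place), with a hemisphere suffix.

63°22′0.8″ N, 130°00′16.9″ W

Latitude: 0.366900 × 60 = 22.01400′ → 22′, remainder × 60 = 0.840″
Lon: 0.004690 × 60 = 0.28140′ → 0′, remainder × 60 = 16.884″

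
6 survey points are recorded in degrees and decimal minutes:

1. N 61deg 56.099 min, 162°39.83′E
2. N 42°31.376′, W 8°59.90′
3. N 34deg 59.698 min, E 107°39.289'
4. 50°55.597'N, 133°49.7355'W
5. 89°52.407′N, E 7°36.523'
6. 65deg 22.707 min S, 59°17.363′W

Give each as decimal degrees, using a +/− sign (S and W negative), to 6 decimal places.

1. 61.934983, 162.663833
2. 42.522933, -8.998333
3. 34.994967, 107.654817
4. 50.926617, -133.828925
5. 89.873450, 7.608717
6. -65.378450, -59.289383

Point 1:
  φ: 61 + 56.099/60 = 61.9349833
  N → positive
  λ: 39.83′ = 0.663833°; total 162.6638333
  E ⇒ keep positive
Point 2:
  Lat: 42 + 31.376/60 = 42.5229333
  N ⇒ keep positive
  λ: 59.9′ = 0.998333°; total 8.9983333
  W → negative
Point 3:
  Latitude: 59.698′ = 0.994967°; total 34.9949667
  N → positive
  Lon: 107 + 39.289/60 = 107.6548167
  E ⇒ keep positive
Point 4:
  Latitude: 50 + 55.597/60 = 50.9266167
  N → positive
  λ: 133 + 49.7355/60 = 133.8289250
  hemisphere W, so the sign is −
Point 5:
  φ: 89 + 52.407/60 = 89.8734500
  N ⇒ keep positive
  Lon: 7 + 36.523/60 = 7.6087167
  E → positive
Point 6:
  φ: 22.707′ = 0.378450°; total 65.3784500
  hemisphere S, so the sign is −
  λ: 17.363′ = 0.289383°; total 59.2893833
  W ⇒ negate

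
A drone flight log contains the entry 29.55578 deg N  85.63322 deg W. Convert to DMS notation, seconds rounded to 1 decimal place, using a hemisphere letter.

Latitude: whole degrees 29; 33.34680′ → 33′ and 20.808″
λ: whole degrees 85; 37.99320′ → 37′ and 59.592″

29°33′20.8″ N, 85°37′59.6″ W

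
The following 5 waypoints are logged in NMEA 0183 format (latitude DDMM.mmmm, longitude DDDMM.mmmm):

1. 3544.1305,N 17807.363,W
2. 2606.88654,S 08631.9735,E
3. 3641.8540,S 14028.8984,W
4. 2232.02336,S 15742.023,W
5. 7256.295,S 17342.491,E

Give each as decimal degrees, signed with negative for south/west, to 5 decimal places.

Point 1:
  φ: degrees = first 2 digits = 35, minutes = 44.1305; 35 + 44.1305/60 = 35.735508
  N ⇒ keep positive
  λ: degrees = first 3 digits = 178, minutes = 7.363; 178 + 7.363/60 = 178.122717
  W ⇒ negate
Point 2:
  φ: split at 2 digits → 26° and 6.88654′; 26 + 6.88654/60 = 26.114776
  hemisphere S, so the sign is −
  Lon: degrees = first 3 digits = 86, minutes = 31.9735; 86 + 31.9735/60 = 86.532892
  E → positive
Point 3:
  Lat: split at 2 digits → 36° and 41.854′; 36 + 41.854/60 = 36.697567
  hemisphere S, so the sign is −
  Longitude: split at 3 digits → 140° and 28.8984′; 140 + 28.8984/60 = 140.481640
  W → negative
Point 4:
  φ: degrees = first 2 digits = 22, minutes = 32.02336; 22 + 32.02336/60 = 22.533723
  hemisphere S, so the sign is −
  Lon: split at 3 digits → 157° and 42.023′; 157 + 42.023/60 = 157.700383
  hemisphere W, so the sign is −
Point 5:
  Latitude: split at 2 digits → 72° and 56.295′; 72 + 56.295/60 = 72.938250
  S ⇒ negate
  Lon: split at 3 digits → 173° and 42.491′; 173 + 42.491/60 = 173.708183
  E ⇒ keep positive

1. 35.73551, -178.12272
2. -26.11478, 86.53289
3. -36.69757, -140.48164
4. -22.53372, -157.70038
5. -72.93825, 173.70818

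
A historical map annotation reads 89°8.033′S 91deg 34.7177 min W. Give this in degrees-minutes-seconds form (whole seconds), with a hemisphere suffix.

89°08′2″ S, 91°34′43″ W

Lat: 8.03300′ → 8′ and 0.03300 × 60 = 1.98″
Longitude: 34.71770′ → 34′ and 0.71770 × 60 = 43.06″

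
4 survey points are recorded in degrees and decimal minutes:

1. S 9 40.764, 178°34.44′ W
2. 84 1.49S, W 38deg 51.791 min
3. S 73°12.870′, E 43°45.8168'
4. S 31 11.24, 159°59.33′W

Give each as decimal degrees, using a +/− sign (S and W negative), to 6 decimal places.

Point 1:
  Lat: 9 + 40.764/60 = 9.6794000
  S ⇒ negate
  Longitude: 34.44′ = 0.574000°; total 178.5740000
  W → negative
Point 2:
  Lat: 1.49′ = 0.024833°; total 84.0248333
  S → negative
  λ: 51.791′ = 0.863183°; total 38.8631833
  W ⇒ negate
Point 3:
  Lat: 73 + 12.87/60 = 73.2145000
  S ⇒ negate
  Lon: 45.8168′ = 0.763613°; total 43.7636133
  E ⇒ keep positive
Point 4:
  φ: 11.24′ = 0.187333°; total 31.1873333
  S → negative
  Lon: 159 + 59.33/60 = 159.9888333
  W ⇒ negate

1. -9.679400, -178.574000
2. -84.024833, -38.863183
3. -73.214500, 43.763613
4. -31.187333, -159.988833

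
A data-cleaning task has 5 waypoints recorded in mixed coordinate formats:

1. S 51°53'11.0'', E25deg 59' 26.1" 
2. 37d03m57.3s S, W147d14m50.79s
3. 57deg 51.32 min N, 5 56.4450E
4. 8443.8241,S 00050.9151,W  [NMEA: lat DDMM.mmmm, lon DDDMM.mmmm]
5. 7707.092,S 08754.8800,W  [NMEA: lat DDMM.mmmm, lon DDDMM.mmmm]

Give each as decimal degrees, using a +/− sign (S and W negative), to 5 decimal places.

Point 1:
  Latitude: 51 + 53/60 + 11/3600 = 51.886389
  S → negative
  Longitude: 25° + 59/60 + 26.1/3600 = 25 + 0.983333 + 0.007250 = 25.990583
  E ⇒ keep positive
Point 2:
  φ: 37 + 3/60 + 57.3/3600 = 37.065917
  S ⇒ negate
  Lon: 147° + 14/60 + 50.79/3600 = 147 + 0.233333 + 0.014108 = 147.247442
  W ⇒ negate
Point 3:
  φ: 57 + 51.32/60 = 57.855333
  N ⇒ keep positive
  Longitude: 5 + 56.445/60 = 5.940750
  E → positive
Point 4:
  φ: split at 2 digits → 84° and 43.8241′; 84 + 43.8241/60 = 84.730402
  S ⇒ negate
  Lon: split at 3 digits → 000° and 50.9151′; 0 + 50.9151/60 = 0.848585
  W ⇒ negate
Point 5:
  φ: split at 2 digits → 77° and 7.092′; 77 + 7.092/60 = 77.118200
  S ⇒ negate
  Lon: degrees = first 3 digits = 87, minutes = 54.88; 87 + 54.88/60 = 87.914667
  W ⇒ negate

1. -51.88639, 25.99058
2. -37.06592, -147.24744
3. 57.85533, 5.94075
4. -84.73040, -0.84859
5. -77.11820, -87.91467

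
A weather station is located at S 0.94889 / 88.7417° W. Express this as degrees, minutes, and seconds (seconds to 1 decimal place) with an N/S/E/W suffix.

0°56′56.0″ S, 88°44′30.1″ W

Lat: 0.948890 × 60 = 56.93340′ → 56′, remainder × 60 = 56.004″
Longitude: 0.741700 × 60 = 44.50200′ → 44′, remainder × 60 = 30.120″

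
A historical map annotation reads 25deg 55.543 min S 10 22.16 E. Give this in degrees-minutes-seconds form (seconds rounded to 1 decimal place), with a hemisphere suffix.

25°55′32.6″ S, 10°22′9.6″ E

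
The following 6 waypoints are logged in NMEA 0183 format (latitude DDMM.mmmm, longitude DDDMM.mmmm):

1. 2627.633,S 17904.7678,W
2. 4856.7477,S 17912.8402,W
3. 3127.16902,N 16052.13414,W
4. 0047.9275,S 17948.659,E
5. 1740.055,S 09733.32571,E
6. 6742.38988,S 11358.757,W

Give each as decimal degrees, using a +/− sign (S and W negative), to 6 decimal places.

1. -26.460550, -179.079463
2. -48.945795, -179.214003
3. 31.452817, -160.868902
4. -0.798792, 179.810983
5. -17.667583, 97.555429
6. -67.706498, -113.979283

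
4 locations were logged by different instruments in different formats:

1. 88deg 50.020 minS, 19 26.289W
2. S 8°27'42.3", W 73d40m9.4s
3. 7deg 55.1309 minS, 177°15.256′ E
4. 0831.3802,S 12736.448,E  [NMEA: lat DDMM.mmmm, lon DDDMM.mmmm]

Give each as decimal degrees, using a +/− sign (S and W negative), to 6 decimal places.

1. -88.833667, -19.438150
2. -8.461750, -73.669278
3. -7.918848, 177.254267
4. -8.523003, 127.607467

Point 1:
  Lat: 88 + 50.02/60 = 88.8336667
  S → negative
  Longitude: 19 + 26.289/60 = 19.4381500
  W ⇒ negate
Point 2:
  φ: 27′ + 42.3″ = 27.70500′; 8 + 27.70500/60 = 8.4617500
  S → negative
  Lon: 40′ + 9.4″ = 40.15667′; 73 + 40.15667/60 = 73.6692778
  hemisphere W, so the sign is −
Point 3:
  φ: 7 + 55.1309/60 = 7.9188483
  S ⇒ negate
  λ: 177 + 15.256/60 = 177.2542667
  E → positive
Point 4:
  Lat: degrees = first 2 digits = 8, minutes = 31.3802; 8 + 31.3802/60 = 8.5230033
  S → negative
  λ: degrees = first 3 digits = 127, minutes = 36.448; 127 + 36.448/60 = 127.6074667
  E ⇒ keep positive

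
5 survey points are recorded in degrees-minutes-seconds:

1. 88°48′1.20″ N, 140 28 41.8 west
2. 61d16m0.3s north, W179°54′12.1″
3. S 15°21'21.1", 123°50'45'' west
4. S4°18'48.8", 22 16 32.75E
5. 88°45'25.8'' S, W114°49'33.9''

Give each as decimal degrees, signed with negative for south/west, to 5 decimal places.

1. 88.80033, -140.47828
2. 61.26675, -179.90336
3. -15.35586, -123.84583
4. -4.31356, 22.27576
5. -88.75717, -114.82608

Point 1:
  Lat: 88 + 48/60 + 1.2/3600 = 88.800333
  N → positive
  λ: 140° + 28/60 + 41.8/3600 = 140 + 0.466667 + 0.011611 = 140.478278
  hemisphere W, so the sign is −
Point 2:
  φ: 61° + 16/60 + 0.3/3600 = 61 + 0.266667 + 0.000083 = 61.266750
  N → positive
  Lon: 179° + 54/60 + 12.1/3600 = 179 + 0.900000 + 0.003361 = 179.903361
  W ⇒ negate
Point 3:
  Latitude: 15° + 21/60 + 21.1/3600 = 15 + 0.350000 + 0.005861 = 15.355861
  S ⇒ negate
  Longitude: 123° + 50/60 + 45/3600 = 123 + 0.833333 + 0.012500 = 123.845833
  hemisphere W, so the sign is −
Point 4:
  φ: 4° + 18/60 + 48.8/3600 = 4 + 0.300000 + 0.013556 = 4.313556
  hemisphere S, so the sign is −
  Longitude: 16′ + 32.75″ = 16.54583′; 22 + 16.54583/60 = 22.275764
  E → positive
Point 5:
  Latitude: 88 + 45/60 + 25.8/3600 = 88.757167
  hemisphere S, so the sign is −
  Longitude: 114° + 49/60 + 33.9/3600 = 114 + 0.816667 + 0.009417 = 114.826083
  hemisphere W, so the sign is −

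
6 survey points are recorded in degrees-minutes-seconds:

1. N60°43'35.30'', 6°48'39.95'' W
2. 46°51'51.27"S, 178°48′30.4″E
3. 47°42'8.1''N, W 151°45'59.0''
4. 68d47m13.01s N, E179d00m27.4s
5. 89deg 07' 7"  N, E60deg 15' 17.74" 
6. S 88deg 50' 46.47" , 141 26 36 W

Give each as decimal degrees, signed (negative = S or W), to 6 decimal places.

Point 1:
  Latitude: 43′ + 35.3″ = 43.58833′; 60 + 43.58833/60 = 60.7264722
  N → positive
  Lon: 6° + 48/60 + 39.95/3600 = 6 + 0.800000 + 0.011097 = 6.8110972
  W ⇒ negate
Point 2:
  φ: 46° + 51/60 + 51.27/3600 = 46 + 0.850000 + 0.014242 = 46.8642417
  S → negative
  λ: 178° + 48/60 + 30.4/3600 = 178 + 0.800000 + 0.008444 = 178.8084444
  E → positive
Point 3:
  Latitude: 47 + 42/60 + 8.1/3600 = 47.7022500
  N ⇒ keep positive
  λ: 45′ + 59″ = 45.98333′; 151 + 45.98333/60 = 151.7663889
  W → negative
Point 4:
  Latitude: 68 + 47/60 + 13.01/3600 = 68.7869472
  N ⇒ keep positive
  λ: 179 + 0/60 + 27.4/3600 = 179.0076111
  E → positive
Point 5:
  Latitude: 7′ + 7″ = 7.11667′; 89 + 7.11667/60 = 89.1186111
  N → positive
  Lon: 60 + 15/60 + 17.74/3600 = 60.2549278
  E → positive
Point 6:
  Lat: 88 + 50/60 + 46.47/3600 = 88.8462417
  hemisphere S, so the sign is −
  Longitude: 141 + 26/60 + 36/3600 = 141.4433333
  W ⇒ negate

1. 60.726472, -6.811097
2. -46.864242, 178.808444
3. 47.702250, -151.766389
4. 68.786947, 179.007611
5. 89.118611, 60.254928
6. -88.846242, -141.443333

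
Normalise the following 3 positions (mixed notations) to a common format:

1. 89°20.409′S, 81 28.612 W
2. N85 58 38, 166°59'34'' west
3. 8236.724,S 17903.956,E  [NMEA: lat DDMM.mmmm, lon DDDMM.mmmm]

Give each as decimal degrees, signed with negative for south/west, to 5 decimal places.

Point 1:
  Lat: 89 + 20.409/60 = 89.340150
  S ⇒ negate
  Longitude: 81 + 28.612/60 = 81.476867
  W ⇒ negate
Point 2:
  Lat: 58′ + 38″ = 58.63333′; 85 + 58.63333/60 = 85.977222
  N → positive
  λ: 166 + 59/60 + 34/3600 = 166.992778
  W → negative
Point 3:
  Latitude: degrees = first 2 digits = 82, minutes = 36.724; 82 + 36.724/60 = 82.612067
  S → negative
  Lon: split at 3 digits → 179° and 3.956′; 179 + 3.956/60 = 179.065933
  E → positive

1. -89.34015, -81.47687
2. 85.97722, -166.99278
3. -82.61207, 179.06593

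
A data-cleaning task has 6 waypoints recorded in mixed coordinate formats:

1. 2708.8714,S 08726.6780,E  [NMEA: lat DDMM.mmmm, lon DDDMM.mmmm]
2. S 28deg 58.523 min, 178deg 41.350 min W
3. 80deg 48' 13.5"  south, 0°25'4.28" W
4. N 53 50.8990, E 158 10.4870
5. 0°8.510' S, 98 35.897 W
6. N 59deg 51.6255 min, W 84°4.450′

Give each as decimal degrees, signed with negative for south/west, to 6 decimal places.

1. -27.147857, 87.444633
2. -28.975383, -178.689167
3. -80.803750, -0.417856
4. 53.848317, 158.174783
5. -0.141833, -98.598283
6. 59.860425, -84.074167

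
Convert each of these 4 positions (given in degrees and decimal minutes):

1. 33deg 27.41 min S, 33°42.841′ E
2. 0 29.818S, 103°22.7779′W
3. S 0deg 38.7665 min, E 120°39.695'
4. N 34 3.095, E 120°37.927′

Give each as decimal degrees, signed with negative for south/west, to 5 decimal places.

1. -33.45683, 33.71402
2. -0.49697, -103.37963
3. -0.64611, 120.66158
4. 34.05158, 120.63212

Point 1:
  Lat: 33 + 27.41/60 = 33.456833
  hemisphere S, so the sign is −
  Longitude: 33 + 42.841/60 = 33.714017
  E → positive
Point 2:
  Lat: 0 + 29.818/60 = 0.496967
  S ⇒ negate
  Longitude: 22.7779′ = 0.379632°; total 103.379632
  W ⇒ negate
Point 3:
  Lat: 0 + 38.7665/60 = 0.646108
  hemisphere S, so the sign is −
  λ: 39.695′ = 0.661583°; total 120.661583
  E → positive
Point 4:
  Latitude: 3.095′ = 0.051583°; total 34.051583
  N → positive
  λ: 37.927′ = 0.632117°; total 120.632117
  E ⇒ keep positive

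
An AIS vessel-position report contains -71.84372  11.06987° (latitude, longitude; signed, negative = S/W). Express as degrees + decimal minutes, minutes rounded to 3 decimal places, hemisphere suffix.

Latitude is negative → S; |value| = 71.843720
φ: 71° + 0.843720 × 60 = 71° 50.62320′
λ: fractional part 0.069870 → 4.19220 minutes

71° 50.623′ S, 11° 4.192′ E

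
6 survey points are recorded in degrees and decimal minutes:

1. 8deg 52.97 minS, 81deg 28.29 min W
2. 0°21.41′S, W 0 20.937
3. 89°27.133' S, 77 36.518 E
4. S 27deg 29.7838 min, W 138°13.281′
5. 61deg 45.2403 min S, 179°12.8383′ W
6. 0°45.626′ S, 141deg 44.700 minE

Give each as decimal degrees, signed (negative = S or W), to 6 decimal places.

1. -8.882833, -81.471500
2. -0.356833, -0.348950
3. -89.452217, 77.608633
4. -27.496397, -138.221350
5. -61.754005, -179.213972
6. -0.760433, 141.745000

Point 1:
  Latitude: 52.97′ = 0.882833°; total 8.8828333
  hemisphere S, so the sign is −
  Longitude: 28.29′ = 0.471500°; total 81.4715000
  W → negative
Point 2:
  Lat: 0 + 21.41/60 = 0.3568333
  S → negative
  Longitude: 20.937′ = 0.348950°; total 0.3489500
  W ⇒ negate
Point 3:
  Lat: 27.133′ = 0.452217°; total 89.4522167
  S ⇒ negate
  Lon: 77 + 36.518/60 = 77.6086333
  E ⇒ keep positive
Point 4:
  φ: 27 + 29.7838/60 = 27.4963967
  hemisphere S, so the sign is −
  λ: 138 + 13.281/60 = 138.2213500
  hemisphere W, so the sign is −
Point 5:
  Latitude: 61 + 45.2403/60 = 61.7540050
  S → negative
  Lon: 179 + 12.8383/60 = 179.2139717
  hemisphere W, so the sign is −
Point 6:
  Lat: 0 + 45.626/60 = 0.7604333
  S → negative
  Longitude: 44.7′ = 0.745000°; total 141.7450000
  E ⇒ keep positive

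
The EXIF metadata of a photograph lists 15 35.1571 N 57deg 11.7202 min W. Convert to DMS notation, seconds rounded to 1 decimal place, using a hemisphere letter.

Lat: 35.15710′ → 35′ and 0.15710 × 60 = 9.426″
λ: fractional minutes 0.72020 × 60 = 43.212″

15°35′9.4″ N, 57°11′43.2″ W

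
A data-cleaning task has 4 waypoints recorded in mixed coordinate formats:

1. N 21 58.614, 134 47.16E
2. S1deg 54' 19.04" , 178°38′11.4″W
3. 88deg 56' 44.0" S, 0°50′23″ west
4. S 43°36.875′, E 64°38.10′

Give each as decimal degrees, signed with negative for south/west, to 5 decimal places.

Point 1:
  φ: 21 + 58.614/60 = 21.976900
  N ⇒ keep positive
  Lon: 134 + 47.16/60 = 134.786000
  E → positive
Point 2:
  Latitude: 54′ + 19.04″ = 54.31733′; 1 + 54.31733/60 = 1.905289
  S → negative
  λ: 178 + 38/60 + 11.4/3600 = 178.636500
  hemisphere W, so the sign is −
Point 3:
  Latitude: 88° + 56/60 + 44/3600 = 88 + 0.933333 + 0.012222 = 88.945556
  S → negative
  Longitude: 50′ + 23″ = 50.38333′; 0 + 50.38333/60 = 0.839722
  W → negative
Point 4:
  φ: 43 + 36.875/60 = 43.614583
  hemisphere S, so the sign is −
  λ: 64 + 38.1/60 = 64.635000
  E ⇒ keep positive

1. 21.97690, 134.78600
2. -1.90529, -178.63650
3. -88.94556, -0.83972
4. -43.61458, 64.63500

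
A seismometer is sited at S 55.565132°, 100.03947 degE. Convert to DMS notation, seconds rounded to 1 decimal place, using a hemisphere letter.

Latitude: whole degrees 55; 33.90792′ → 33′ and 54.475″
Longitude: 0.039470° → 2.36820′; 0.36820 × 60 = 22.092″

55°33′54.5″ S, 100°02′22.1″ E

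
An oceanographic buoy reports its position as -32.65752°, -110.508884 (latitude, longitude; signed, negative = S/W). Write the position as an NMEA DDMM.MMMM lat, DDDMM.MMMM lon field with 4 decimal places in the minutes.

3239.4512,S / 11030.5330,W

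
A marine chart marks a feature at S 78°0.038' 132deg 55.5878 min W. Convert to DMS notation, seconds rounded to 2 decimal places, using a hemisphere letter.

78°00′2.28″ S, 132°55′35.27″ W

φ: fractional minutes 0.03800 × 60 = 2.2800″
Lon: 55.58780′ → 55′ and 0.58780 × 60 = 35.2680″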